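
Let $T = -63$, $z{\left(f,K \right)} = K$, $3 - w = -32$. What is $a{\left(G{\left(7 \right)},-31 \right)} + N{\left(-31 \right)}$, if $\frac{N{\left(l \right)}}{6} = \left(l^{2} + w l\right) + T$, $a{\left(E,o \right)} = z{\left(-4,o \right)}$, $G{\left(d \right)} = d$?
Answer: $-1153$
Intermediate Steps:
$w = 35$ ($w = 3 - -32 = 3 + 32 = 35$)
$a{\left(E,o \right)} = o$
$N{\left(l \right)} = -378 + 6 l^{2} + 210 l$ ($N{\left(l \right)} = 6 \left(\left(l^{2} + 35 l\right) - 63\right) = 6 \left(-63 + l^{2} + 35 l\right) = -378 + 6 l^{2} + 210 l$)
$a{\left(G{\left(7 \right)},-31 \right)} + N{\left(-31 \right)} = -31 + \left(-378 + 6 \left(-31\right)^{2} + 210 \left(-31\right)\right) = -31 - 1122 = -1153$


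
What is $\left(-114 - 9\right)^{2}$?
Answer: $15129$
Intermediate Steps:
$\left(-114 - 9\right)^{2} = \left(-123\right)^{2} = 15129$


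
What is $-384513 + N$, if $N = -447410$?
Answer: $-831923$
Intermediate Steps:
$-384513 + N = -384513 - 447410 = -831923$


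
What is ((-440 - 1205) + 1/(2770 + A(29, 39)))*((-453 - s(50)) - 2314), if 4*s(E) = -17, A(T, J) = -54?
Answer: 49373867769/10864 ≈ 4.5447e+6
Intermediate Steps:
s(E) = -17/4 (s(E) = (¼)*(-17) = -17/4)
((-440 - 1205) + 1/(2770 + A(29, 39)))*((-453 - s(50)) - 2314) = ((-440 - 1205) + 1/(2770 - 54))*((-453 - 1*(-17/4)) - 2314) = (-1645 + 1/2716)*((-453 + 17/4) - 2314) = (-1645 + 1/2716)*(-1795/4 - 2314) = -4467819/2716*(-11051/4) = 49373867769/10864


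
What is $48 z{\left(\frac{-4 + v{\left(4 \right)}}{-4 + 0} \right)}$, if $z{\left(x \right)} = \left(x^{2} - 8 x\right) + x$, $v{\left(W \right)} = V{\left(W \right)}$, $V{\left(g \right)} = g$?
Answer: $0$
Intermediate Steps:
$v{\left(W \right)} = W$
$z{\left(x \right)} = x^{2} - 7 x$
$48 z{\left(\frac{-4 + v{\left(4 \right)}}{-4 + 0} \right)} = 48 \frac{-4 + 4}{-4 + 0} \left(-7 + \frac{-4 + 4}{-4 + 0}\right) = 48 \frac{0}{-4} \left(-7 + \frac{0}{-4}\right) = 48 \cdot 0 \left(- \frac{1}{4}\right) \left(-7 + 0 \left(- \frac{1}{4}\right)\right) = 48 \cdot 0 \left(-7 + 0\right) = 48 \cdot 0 \left(-7\right) = 48 \cdot 0 = 0$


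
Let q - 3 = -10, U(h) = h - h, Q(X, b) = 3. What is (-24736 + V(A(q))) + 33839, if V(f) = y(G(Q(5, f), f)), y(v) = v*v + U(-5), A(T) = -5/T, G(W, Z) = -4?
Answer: 9119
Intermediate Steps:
U(h) = 0
q = -7 (q = 3 - 10 = -7)
y(v) = v² (y(v) = v*v + 0 = v² + 0 = v²)
V(f) = 16 (V(f) = (-4)² = 16)
(-24736 + V(A(q))) + 33839 = (-24736 + 16) + 33839 = -24720 + 33839 = 9119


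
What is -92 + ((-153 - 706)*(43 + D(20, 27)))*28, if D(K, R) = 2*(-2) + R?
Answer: -1587524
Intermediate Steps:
D(K, R) = -4 + R
-92 + ((-153 - 706)*(43 + D(20, 27)))*28 = -92 + ((-153 - 706)*(43 + (-4 + 27)))*28 = -92 - 859*(43 + 23)*28 = -92 - 859*66*28 = -92 - 56694*28 = -92 - 1587432 = -1587524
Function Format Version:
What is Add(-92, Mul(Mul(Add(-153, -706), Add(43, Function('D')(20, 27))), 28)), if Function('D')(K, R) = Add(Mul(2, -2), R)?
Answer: -1587524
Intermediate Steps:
Function('D')(K, R) = Add(-4, R)
Add(-92, Mul(Mul(Add(-153, -706), Add(43, Function('D')(20, 27))), 28)) = Add(-92, Mul(Mul(Add(-153, -706), Add(43, Add(-4, 27))), 28)) = Add(-92, Mul(Mul(-859, Add(43, 23)), 28)) = Add(-92, Mul(Mul(-859, 66), 28)) = Add(-92, Mul(-56694, 28)) = Add(-92, -1587432) = -1587524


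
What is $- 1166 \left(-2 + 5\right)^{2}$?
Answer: $-10494$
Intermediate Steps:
$- 1166 \left(-2 + 5\right)^{2} = - 1166 \cdot 3^{2} = \left(-1166\right) 9 = -10494$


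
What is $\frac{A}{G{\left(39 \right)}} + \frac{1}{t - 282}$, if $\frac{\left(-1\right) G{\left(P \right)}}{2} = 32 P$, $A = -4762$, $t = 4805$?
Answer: $\frac{10770511}{5644704} \approx 1.9081$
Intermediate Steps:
$G{\left(P \right)} = - 64 P$ ($G{\left(P \right)} = - 2 \cdot 32 P = - 64 P$)
$\frac{A}{G{\left(39 \right)}} + \frac{1}{t - 282} = - \frac{4762}{\left(-64\right) 39} + \frac{1}{4805 - 282} = - \frac{4762}{-2496} + \frac{1}{4523} = \left(-4762\right) \left(- \frac{1}{2496}\right) + \frac{1}{4523} = \frac{2381}{1248} + \frac{1}{4523} = \frac{10770511}{5644704}$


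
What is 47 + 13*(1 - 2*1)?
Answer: 34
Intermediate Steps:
47 + 13*(1 - 2*1) = 47 + 13*(1 - 2) = 47 + 13*(-1) = 47 - 13 = 34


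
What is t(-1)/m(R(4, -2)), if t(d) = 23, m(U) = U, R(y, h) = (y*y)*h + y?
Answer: -23/28 ≈ -0.82143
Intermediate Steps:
R(y, h) = y + h*y² (R(y, h) = y²*h + y = h*y² + y = y + h*y²)
t(-1)/m(R(4, -2)) = 23/((4*(1 - 2*4))) = 23/((4*(1 - 8))) = 23/((4*(-7))) = 23/(-28) = 23*(-1/28) = -23/28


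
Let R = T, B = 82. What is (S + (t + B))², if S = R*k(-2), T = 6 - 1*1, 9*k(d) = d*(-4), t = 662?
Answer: 45373696/81 ≈ 5.6017e+5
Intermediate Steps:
k(d) = -4*d/9 (k(d) = (d*(-4))/9 = (-4*d)/9 = -4*d/9)
T = 5 (T = 6 - 1 = 5)
R = 5
S = 40/9 (S = 5*(-4/9*(-2)) = 5*(8/9) = 40/9 ≈ 4.4444)
(S + (t + B))² = (40/9 + (662 + 82))² = (40/9 + 744)² = (6736/9)² = 45373696/81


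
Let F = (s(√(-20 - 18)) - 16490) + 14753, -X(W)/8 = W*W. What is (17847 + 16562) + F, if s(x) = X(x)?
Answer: 32976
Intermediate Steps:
X(W) = -8*W² (X(W) = -8*W*W = -8*W²)
s(x) = -8*x²
F = -1433 (F = (-8*(√(-20 - 18))² - 16490) + 14753 = (-8*(√(-38))² - 16490) + 14753 = (-8*(I*√38)² - 16490) + 14753 = (-8*(-38) - 16490) + 14753 = (304 - 16490) + 14753 = -16186 + 14753 = -1433)
(17847 + 16562) + F = (17847 + 16562) - 1433 = 34409 - 1433 = 32976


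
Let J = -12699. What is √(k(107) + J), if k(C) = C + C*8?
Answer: 6*I*√326 ≈ 108.33*I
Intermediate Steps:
k(C) = 9*C (k(C) = C + 8*C = 9*C)
√(k(107) + J) = √(9*107 - 12699) = √(963 - 12699) = √(-11736) = 6*I*√326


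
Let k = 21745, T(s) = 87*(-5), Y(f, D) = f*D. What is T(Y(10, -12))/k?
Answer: -87/4349 ≈ -0.020005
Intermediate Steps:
Y(f, D) = D*f
T(s) = -435
T(Y(10, -12))/k = -435/21745 = -435*1/21745 = -87/4349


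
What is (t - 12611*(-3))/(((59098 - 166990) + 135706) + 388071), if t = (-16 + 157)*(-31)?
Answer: 33462/415885 ≈ 0.080460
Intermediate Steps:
t = -4371 (t = 141*(-31) = -4371)
(t - 12611*(-3))/(((59098 - 166990) + 135706) + 388071) = (-4371 - 12611*(-3))/(((59098 - 166990) + 135706) + 388071) = (-4371 + 37833)/((-107892 + 135706) + 388071) = 33462/(27814 + 388071) = 33462/415885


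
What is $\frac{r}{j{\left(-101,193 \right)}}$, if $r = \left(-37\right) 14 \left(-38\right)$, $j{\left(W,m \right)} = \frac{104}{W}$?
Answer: $- \frac{497021}{26} \approx -19116.0$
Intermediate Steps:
$r = 19684$ ($r = \left(-518\right) \left(-38\right) = 19684$)
$\frac{r}{j{\left(-101,193 \right)}} = \frac{19684}{104 \frac{1}{-101}} = \frac{19684}{104 \left(- \frac{1}{101}\right)} = \frac{19684}{- \frac{104}{101}} = 19684 \left(- \frac{101}{104}\right) = - \frac{497021}{26}$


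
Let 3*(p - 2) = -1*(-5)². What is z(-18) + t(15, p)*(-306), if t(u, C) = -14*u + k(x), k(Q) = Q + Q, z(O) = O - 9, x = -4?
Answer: 66681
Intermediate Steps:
p = -19/3 (p = 2 + (-1*(-5)²)/3 = 2 + (-1*25)/3 = 2 + (⅓)*(-25) = 2 - 25/3 = -19/3 ≈ -6.3333)
z(O) = -9 + O
k(Q) = 2*Q
t(u, C) = -8 - 14*u (t(u, C) = -14*u + 2*(-4) = -14*u - 8 = -8 - 14*u)
z(-18) + t(15, p)*(-306) = (-9 - 18) + (-8 - 14*15)*(-306) = -27 + (-8 - 210)*(-306) = -27 - 218*(-306) = -27 + 66708 = 66681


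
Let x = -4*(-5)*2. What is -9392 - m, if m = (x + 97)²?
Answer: -28161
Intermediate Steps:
x = 40 (x = 20*2 = 40)
m = 18769 (m = (40 + 97)² = 137² = 18769)
-9392 - m = -9392 - 1*18769 = -9392 - 18769 = -28161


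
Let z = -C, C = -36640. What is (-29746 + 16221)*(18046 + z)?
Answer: -739628150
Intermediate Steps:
z = 36640 (z = -1*(-36640) = 36640)
(-29746 + 16221)*(18046 + z) = (-29746 + 16221)*(18046 + 36640) = -13525*54686 = -739628150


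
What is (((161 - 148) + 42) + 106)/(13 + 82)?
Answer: 161/95 ≈ 1.6947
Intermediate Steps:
(((161 - 148) + 42) + 106)/(13 + 82) = ((13 + 42) + 106)/95 = (55 + 106)*(1/95) = 161*(1/95) = 161/95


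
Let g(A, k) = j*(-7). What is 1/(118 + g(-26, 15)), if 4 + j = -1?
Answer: 1/153 ≈ 0.0065359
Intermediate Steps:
j = -5 (j = -4 - 1 = -5)
g(A, k) = 35 (g(A, k) = -5*(-7) = 35)
1/(118 + g(-26, 15)) = 1/(118 + 35) = 1/153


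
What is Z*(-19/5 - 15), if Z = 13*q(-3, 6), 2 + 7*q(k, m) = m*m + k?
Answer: -37882/35 ≈ -1082.3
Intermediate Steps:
q(k, m) = -2/7 + k/7 + m²/7 (q(k, m) = -2/7 + (m*m + k)/7 = -2/7 + (m² + k)/7 = -2/7 + (k + m²)/7 = -2/7 + (k/7 + m²/7) = -2/7 + k/7 + m²/7)
Z = 403/7 (Z = 13*(-2/7 + (⅐)*(-3) + (⅐)*6²) = 13*(-2/7 - 3/7 + (⅐)*36) = 13*(-2/7 - 3/7 + 36/7) = 13*(31/7) = 403/7 ≈ 57.571)
Z*(-19/5 - 15) = 403*(-19/5 - 15)/7 = (403/7)*(-94/5) = -37882/35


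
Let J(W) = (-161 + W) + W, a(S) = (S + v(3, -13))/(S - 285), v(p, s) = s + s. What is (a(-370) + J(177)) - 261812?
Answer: -171360049/655 ≈ -2.6162e+5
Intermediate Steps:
v(p, s) = 2*s
a(S) = (-26 + S)/(-285 + S) (a(S) = (S + 2*(-13))/(S - 285) = (S - 26)/(-285 + S) = (-26 + S)/(-285 + S))
J(W) = -161 + 2*W
(a(-370) + J(177)) - 261812 = ((-26 - 370)/(-285 - 370) + (-161 + 2*177)) - 261812 = (-396/(-655) + (-161 + 354)) - 261812 = (-1/655*(-396) + 193) - 261812 = (396/655 + 193) - 261812 = 126811/655 - 261812 = -171360049/655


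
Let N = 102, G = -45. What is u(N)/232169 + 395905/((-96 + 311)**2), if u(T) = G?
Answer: 18382957564/2146402405 ≈ 8.5645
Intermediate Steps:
u(T) = -45
u(N)/232169 + 395905/((-96 + 311)**2) = -45/232169 + 395905/((-96 + 311)**2) = -45*1/232169 + 395905/(215**2) = -45/232169 + 395905/46225 = -45/232169 + 395905*(1/46225) = -45/232169 + 79181/9245 = 18382957564/2146402405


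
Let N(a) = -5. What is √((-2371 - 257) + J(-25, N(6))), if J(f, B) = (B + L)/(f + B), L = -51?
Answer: 4*I*√36930/15 ≈ 51.246*I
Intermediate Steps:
J(f, B) = (-51 + B)/(B + f) (J(f, B) = (B - 51)/(f + B) = (-51 + B)/(B + f))
√((-2371 - 257) + J(-25, N(6))) = √((-2371 - 257) + (-51 - 5)/(-5 - 25)) = √(-2628 - 56/(-30)) = √(-2628 - 1/30*(-56)) = √(-2628 + 28/15) = √(-39392/15) = 4*I*√36930/15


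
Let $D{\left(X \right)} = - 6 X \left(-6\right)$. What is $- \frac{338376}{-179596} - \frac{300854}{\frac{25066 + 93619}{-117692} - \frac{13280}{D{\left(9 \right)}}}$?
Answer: $\frac{128806750735042242}{17975356181575} \approx 7165.7$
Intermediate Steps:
$D{\left(X \right)} = 36 X$
$- \frac{338376}{-179596} - \frac{300854}{\frac{25066 + 93619}{-117692} - \frac{13280}{D{\left(9 \right)}}} = - \frac{338376}{-179596} - \frac{300854}{\frac{25066 + 93619}{-117692} - \frac{13280}{36 \cdot 9}} = \left(-338376\right) \left(- \frac{1}{179596}\right) - \frac{300854}{118685 \left(- \frac{1}{117692}\right) - \frac{13280}{324}} = \frac{84594}{44899} - \frac{300854}{- \frac{118685}{117692} - \frac{3320}{81}} = \frac{84594}{44899} - \frac{300854}{- \frac{400350925}{9533052}} = \frac{84594}{44899} - - \frac{2868056826408}{400350925} = \frac{84594}{44899} + \frac{2868056826408}{400350925} = \frac{128806750735042242}{17975356181575}$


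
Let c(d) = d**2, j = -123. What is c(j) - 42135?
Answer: -27006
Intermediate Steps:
c(j) - 42135 = (-123)**2 - 42135 = 15129 - 42135 = -27006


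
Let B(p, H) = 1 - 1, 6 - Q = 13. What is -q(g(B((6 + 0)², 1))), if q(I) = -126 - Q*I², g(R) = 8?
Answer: -322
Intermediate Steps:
Q = -7 (Q = 6 - 1*13 = 6 - 13 = -7)
B(p, H) = 0
q(I) = -126 + 7*I² (q(I) = -126 - (-7)*I² = -126 + 7*I²)
-q(g(B((6 + 0)², 1))) = -(-126 + 7*8²) = -(-126 + 7*64) = -(-126 + 448) = -1*322 = -322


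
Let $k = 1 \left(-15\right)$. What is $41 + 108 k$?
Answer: $-1579$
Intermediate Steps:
$k = -15$
$41 + 108 k = 41 + 108 \left(-15\right) = 41 - 1620 = -1579$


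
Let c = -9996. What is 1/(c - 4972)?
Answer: -1/14968 ≈ -6.6809e-5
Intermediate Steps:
1/(c - 4972) = 1/(-9996 - 4972) = 1/(-14968) = -1/14968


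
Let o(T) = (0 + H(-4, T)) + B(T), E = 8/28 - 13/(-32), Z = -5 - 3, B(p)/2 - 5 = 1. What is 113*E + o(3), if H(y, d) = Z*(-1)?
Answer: 21995/224 ≈ 98.192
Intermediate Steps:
B(p) = 12 (B(p) = 10 + 2*1 = 10 + 2 = 12)
Z = -8
H(y, d) = 8 (H(y, d) = -8*(-1) = 8)
E = 155/224 (E = 8*(1/28) - 13*(-1/32) = 2/7 + 13/32 = 155/224 ≈ 0.69196)
o(T) = 20 (o(T) = (0 + 8) + 12 = 8 + 12 = 20)
113*E + o(3) = 113*(155/224) + 20 = 17515/224 + 20 = 21995/224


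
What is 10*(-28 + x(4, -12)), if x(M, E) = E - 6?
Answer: -460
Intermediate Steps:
x(M, E) = -6 + E
10*(-28 + x(4, -12)) = 10*(-28 + (-6 - 12)) = 10*(-28 - 18) = 10*(-46) = -460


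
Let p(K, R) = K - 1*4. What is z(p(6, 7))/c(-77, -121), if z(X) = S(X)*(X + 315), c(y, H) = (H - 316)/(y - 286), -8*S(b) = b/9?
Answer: -38357/5244 ≈ -7.3145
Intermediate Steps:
S(b) = -b/72 (S(b) = -b/(8*9) = -b/72)
p(K, R) = -4 + K (p(K, R) = K - 4 = -4 + K)
c(y, H) = (-316 + H)/(-286 + y)
z(X) = -X*(315 + X)/72 (z(X) = (-X/72)*(X + 315) = (-X/72)*(315 + X) = -X*(315 + X)/72)
z(p(6, 7))/c(-77, -121) = (-(-4 + 6)*(315 + (-4 + 6))/72)/(((-316 - 121)/(-286 - 77))) = (-1/72*2*(315 + 2))/((-437/(-363))) = (-1/72*2*317)/((-1/363*(-437))) = -317/(36*437/363) = -317/36*363/437 = -38357/5244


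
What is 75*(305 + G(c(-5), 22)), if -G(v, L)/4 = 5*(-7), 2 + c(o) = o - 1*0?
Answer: 33375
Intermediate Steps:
c(o) = -2 + o (c(o) = -2 + (o - 1*0) = -2 + (o + 0) = -2 + o)
G(v, L) = 140 (G(v, L) = -20*(-7) = -4*(-35) = 140)
75*(305 + G(c(-5), 22)) = 75*(305 + 140) = 75*445 = 33375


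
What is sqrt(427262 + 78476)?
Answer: sqrt(505738) ≈ 711.15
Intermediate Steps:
sqrt(427262 + 78476) = sqrt(505738)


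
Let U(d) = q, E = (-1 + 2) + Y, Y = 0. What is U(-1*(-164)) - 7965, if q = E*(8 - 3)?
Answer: -7960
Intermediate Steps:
E = 1 (E = (-1 + 2) + 0 = 1 + 0 = 1)
q = 5 (q = 1*(8 - 3) = 1*5 = 5)
U(d) = 5
U(-1*(-164)) - 7965 = 5 - 7965 = -7960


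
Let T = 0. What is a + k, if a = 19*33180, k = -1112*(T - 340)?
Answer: 1008500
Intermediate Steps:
k = 378080 (k = -1112*(0 - 340) = -1112*(-340) = 378080)
a = 630420
a + k = 630420 + 378080 = 1008500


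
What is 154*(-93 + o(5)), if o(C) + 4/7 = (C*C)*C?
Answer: 4840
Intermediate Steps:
o(C) = -4/7 + C³ (o(C) = -4/7 + (C*C)*C = -4/7 + C²*C = -4/7 + C³)
154*(-93 + o(5)) = 154*(-93 + (-4/7 + 5³)) = 154*(-93 + (-4/7 + 125)) = 154*(-93 + 871/7) = 154*(220/7) = 4840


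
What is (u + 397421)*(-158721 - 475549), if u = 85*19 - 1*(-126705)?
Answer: -333461744070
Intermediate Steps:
u = 128320 (u = 1615 + 126705 = 128320)
(u + 397421)*(-158721 - 475549) = (128320 + 397421)*(-158721 - 475549) = 525741*(-634270) = -333461744070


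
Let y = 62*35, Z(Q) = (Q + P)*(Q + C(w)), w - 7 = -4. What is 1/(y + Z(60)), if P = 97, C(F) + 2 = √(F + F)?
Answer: 5638/63500141 - 157*√6/127000282 ≈ 8.5759e-5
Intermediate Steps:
w = 3 (w = 7 - 4 = 3)
C(F) = -2 + √2*√F (C(F) = -2 + √(F + F) = -2 + √(2*F) = -2 + √2*√F)
Z(Q) = (97 + Q)*(-2 + Q + √6) (Z(Q) = (Q + 97)*(Q + (-2 + √2*√3)) = (97 + Q)*(Q + (-2 + √6)) = (97 + Q)*(-2 + Q + √6))
y = 2170
1/(y + Z(60)) = 1/(2170 + (-194 + 60² + 95*60 + 97*√6 + 60*√6)) = 1/(2170 + (-194 + 3600 + 5700 + 97*√6 + 60*√6)) = 1/(2170 + (9106 + 157*√6)) = 1/(11276 + 157*√6)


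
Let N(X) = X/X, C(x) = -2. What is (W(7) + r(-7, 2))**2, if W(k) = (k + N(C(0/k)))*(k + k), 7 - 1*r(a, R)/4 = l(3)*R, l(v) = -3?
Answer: 26896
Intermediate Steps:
r(a, R) = 28 + 12*R (r(a, R) = 28 - (-12)*R = 28 + 12*R)
N(X) = 1
W(k) = 2*k*(1 + k) (W(k) = (k + 1)*(k + k) = (1 + k)*(2*k) = 2*k*(1 + k))
(W(7) + r(-7, 2))**2 = (2*7*(1 + 7) + (28 + 12*2))**2 = (2*7*8 + (28 + 24))**2 = (112 + 52)**2 = 164**2 = 26896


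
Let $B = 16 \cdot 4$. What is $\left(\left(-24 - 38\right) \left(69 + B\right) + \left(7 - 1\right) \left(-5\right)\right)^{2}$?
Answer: $68492176$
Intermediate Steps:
$B = 64$
$\left(\left(-24 - 38\right) \left(69 + B\right) + \left(7 - 1\right) \left(-5\right)\right)^{2} = \left(\left(-24 - 38\right) \left(69 + 64\right) + \left(7 - 1\right) \left(-5\right)\right)^{2} = \left(\left(-62\right) 133 + 6 \left(-5\right)\right)^{2} = \left(-8246 - 30\right)^{2} = \left(-8276\right)^{2} = 68492176$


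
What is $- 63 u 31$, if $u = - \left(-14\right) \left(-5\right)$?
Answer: $136710$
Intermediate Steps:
$u = -70$ ($u = \left(-1\right) 70 = -70$)
$- 63 u 31 = \left(-63\right) \left(-70\right) 31 = 4410 \cdot 31 = 136710$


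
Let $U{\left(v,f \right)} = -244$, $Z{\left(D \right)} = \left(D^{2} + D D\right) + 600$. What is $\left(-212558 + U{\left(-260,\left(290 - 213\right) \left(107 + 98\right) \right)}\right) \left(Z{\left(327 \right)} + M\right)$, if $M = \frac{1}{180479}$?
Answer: $- \frac{8236536603833166}{180479} \approx -4.5637 \cdot 10^{10}$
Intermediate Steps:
$Z{\left(D \right)} = 600 + 2 D^{2}$ ($Z{\left(D \right)} = \left(D^{2} + D^{2}\right) + 600 = 2 D^{2} + 600 = 600 + 2 D^{2}$)
$M = \frac{1}{180479} \approx 5.5408 \cdot 10^{-6}$
$\left(-212558 + U{\left(-260,\left(290 - 213\right) \left(107 + 98\right) \right)}\right) \left(Z{\left(327 \right)} + M\right) = \left(-212558 - 244\right) \left(\left(600 + 2 \cdot 327^{2}\right) + \frac{1}{180479}\right) = - 212802 \left(\left(600 + 2 \cdot 106929\right) + \frac{1}{180479}\right) = - 212802 \left(\left(600 + 213858\right) + \frac{1}{180479}\right) = - 212802 \left(214458 + \frac{1}{180479}\right) = \left(-212802\right) \frac{38705165383}{180479} = - \frac{8236536603833166}{180479}$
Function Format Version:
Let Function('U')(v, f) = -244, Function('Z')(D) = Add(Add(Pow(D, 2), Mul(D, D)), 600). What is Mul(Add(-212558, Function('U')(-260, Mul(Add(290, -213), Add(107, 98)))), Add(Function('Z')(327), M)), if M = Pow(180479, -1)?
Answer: Rational(-8236536603833166, 180479) ≈ -4.5637e+10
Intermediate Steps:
Function('Z')(D) = Add(600, Mul(2, Pow(D, 2))) (Function('Z')(D) = Add(Add(Pow(D, 2), Pow(D, 2)), 600) = Add(Mul(2, Pow(D, 2)), 600) = Add(600, Mul(2, Pow(D, 2))))
M = Rational(1, 180479) ≈ 5.5408e-6
Mul(Add(-212558, Function('U')(-260, Mul(Add(290, -213), Add(107, 98)))), Add(Function('Z')(327), M)) = Mul(Add(-212558, -244), Add(Add(600, Mul(2, Pow(327, 2))), Rational(1, 180479))) = Mul(-212802, Add(Add(600, Mul(2, 106929)), Rational(1, 180479))) = Mul(-212802, Add(Add(600, 213858), Rational(1, 180479))) = Mul(-212802, Add(214458, Rational(1, 180479))) = Mul(-212802, Rational(38705165383, 180479)) = Rational(-8236536603833166, 180479)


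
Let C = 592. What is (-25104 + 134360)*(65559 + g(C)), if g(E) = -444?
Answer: 7114204440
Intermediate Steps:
(-25104 + 134360)*(65559 + g(C)) = (-25104 + 134360)*(65559 - 444) = 109256*65115 = 7114204440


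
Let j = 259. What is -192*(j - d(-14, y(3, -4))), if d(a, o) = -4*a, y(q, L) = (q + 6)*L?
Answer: -38976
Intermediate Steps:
y(q, L) = L*(6 + q) (y(q, L) = (6 + q)*L = L*(6 + q))
-192*(j - d(-14, y(3, -4))) = -192*(259 - (-4)*(-14)) = -192*(259 - 1*56) = -192*(259 - 56) = -192*203 = -38976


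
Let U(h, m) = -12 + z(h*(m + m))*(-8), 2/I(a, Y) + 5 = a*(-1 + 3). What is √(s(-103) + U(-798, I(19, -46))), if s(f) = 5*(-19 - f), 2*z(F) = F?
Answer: 2*√24046/11 ≈ 28.194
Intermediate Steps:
I(a, Y) = 2/(-5 + 2*a) (I(a, Y) = 2/(-5 + a*(-1 + 3)) = 2/(-5 + a*2) = 2/(-5 + 2*a))
z(F) = F/2
s(f) = -95 - 5*f
U(h, m) = -12 - 8*h*m (U(h, m) = -12 + ((h*(m + m))/2)*(-8) = -12 + ((h*(2*m))/2)*(-8) = -12 + ((2*h*m)/2)*(-8) = -12 + (h*m)*(-8) = -12 - 8*h*m)
√(s(-103) + U(-798, I(19, -46))) = √((-95 - 5*(-103)) + (-12 - 8*(-798)*2/(-5 + 2*19))) = √((-95 + 515) + (-12 - 8*(-798)*2/(-5 + 38))) = √(420 + (-12 - 8*(-798)*2/33)) = √(420 + (-12 + 4256/11)) = √(420 + 4124/11) = √(8744/11) = 2*√24046/11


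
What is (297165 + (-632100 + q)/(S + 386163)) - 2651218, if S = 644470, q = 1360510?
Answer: -2426163977139/1030633 ≈ -2.3541e+6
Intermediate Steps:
(297165 + (-632100 + q)/(S + 386163)) - 2651218 = (297165 + (-632100 + 1360510)/(644470 + 386163)) - 2651218 = (297165 + 728410/1030633) - 2651218 = 306268783855/1030633 - 2651218 = -2426163977139/1030633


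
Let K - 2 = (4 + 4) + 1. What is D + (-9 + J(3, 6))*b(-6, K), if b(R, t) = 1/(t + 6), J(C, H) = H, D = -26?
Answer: -445/17 ≈ -26.176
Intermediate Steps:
K = 11 (K = 2 + ((4 + 4) + 1) = 2 + (8 + 1) = 2 + 9 = 11)
b(R, t) = 1/(6 + t)
D + (-9 + J(3, 6))*b(-6, K) = -26 + (-9 + 6)/(6 + 11) = -26 - 3/17 = -445/17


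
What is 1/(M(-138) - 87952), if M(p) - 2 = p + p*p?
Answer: -1/69044 ≈ -1.4484e-5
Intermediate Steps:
M(p) = 2 + p + p**2 (M(p) = 2 + (p + p*p) = 2 + (p + p**2) = 2 + p + p**2)
1/(M(-138) - 87952) = 1/((2 - 138 + (-138)**2) - 87952) = 1/((2 - 138 + 19044) - 87952) = 1/(18908 - 87952) = 1/(-69044) = -1/69044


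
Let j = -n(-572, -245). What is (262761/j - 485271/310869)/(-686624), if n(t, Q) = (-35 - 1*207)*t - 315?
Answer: 2065340859/409435862583332 ≈ 5.0444e-6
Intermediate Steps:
n(t, Q) = -315 - 242*t (n(t, Q) = (-35 - 207)*t - 315 = -242*t - 315 = -315 - 242*t)
j = -138109 (j = -(-315 - 242*(-572)) = -(-315 + 138424) = -1*138109 = -138109)
(262761/j - 485271/310869)/(-686624) = (262761/(-138109) - 485271/310869)/(-686624) = (262761*(-1/138109) - 485271*1/310869)*(-1/686624) = (-262761/138109 - 53919/34541)*(-1/686624) = -16522726872/4770422969*(-1/686624) = 2065340859/409435862583332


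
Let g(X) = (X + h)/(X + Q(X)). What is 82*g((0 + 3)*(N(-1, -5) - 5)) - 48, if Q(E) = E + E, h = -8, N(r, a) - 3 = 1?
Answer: 470/9 ≈ 52.222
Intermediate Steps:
N(r, a) = 4 (N(r, a) = 3 + 1 = 4)
Q(E) = 2*E
g(X) = (-8 + X)/(3*X) (g(X) = (X - 8)/(X + 2*X) = (-8 + X)/((3*X)) = (-8 + X)*(1/(3*X)) = (-8 + X)/(3*X))
82*g((0 + 3)*(N(-1, -5) - 5)) - 48 = 82*((-8 + (0 + 3)*(4 - 5))/(3*(((0 + 3)*(4 - 5))))) - 48 = 82*((-8 + 3*(-1))/(3*((3*(-1))))) - 48 = 82*((⅓)*(-8 - 3)/(-3)) - 48 = 82*((⅓)*(-⅓)*(-11)) - 48 = 82*(11/9) - 48 = 902/9 - 48 = 470/9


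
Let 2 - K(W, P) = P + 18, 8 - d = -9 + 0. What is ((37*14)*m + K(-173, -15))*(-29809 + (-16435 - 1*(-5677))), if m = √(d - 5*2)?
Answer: 40567 - 21013706*√7 ≈ -5.5556e+7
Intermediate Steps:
d = 17 (d = 8 - (-9 + 0) = 8 - 1*(-9) = 8 + 9 = 17)
m = √7 (m = √(17 - 5*2) = √(17 - 10) = √7 ≈ 2.6458)
K(W, P) = -16 - P (K(W, P) = 2 - (P + 18) = 2 - (18 + P) = 2 + (-18 - P) = -16 - P)
((37*14)*m + K(-173, -15))*(-29809 + (-16435 - 1*(-5677))) = ((37*14)*√7 + (-16 - 1*(-15)))*(-29809 + (-16435 - 1*(-5677))) = (518*√7 + (-16 + 15))*(-29809 + (-16435 + 5677)) = (518*√7 - 1)*(-29809 - 10758) = (-1 + 518*√7)*(-40567) = 40567 - 21013706*√7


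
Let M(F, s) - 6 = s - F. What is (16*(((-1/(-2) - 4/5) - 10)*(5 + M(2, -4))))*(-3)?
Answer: 2472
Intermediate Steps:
M(F, s) = 6 + s - F (M(F, s) = 6 + (s - F) = 6 + s - F)
(16*(((-1/(-2) - 4/5) - 10)*(5 + M(2, -4))))*(-3) = (16*(((-1/(-2) - 4/5) - 10)*(5 + (6 - 4 - 1*2))))*(-3) = (16*(((-1*(-½) - 4*⅕) - 10)*(5 + (6 - 4 - 2))))*(-3) = (16*(((½ - ⅘) - 10)*(5 + 0)))*(-3) = (16*((-3/10 - 10)*5))*(-3) = (16*(-103/10*5))*(-3) = (16*(-103/2))*(-3) = -824*(-3) = 2472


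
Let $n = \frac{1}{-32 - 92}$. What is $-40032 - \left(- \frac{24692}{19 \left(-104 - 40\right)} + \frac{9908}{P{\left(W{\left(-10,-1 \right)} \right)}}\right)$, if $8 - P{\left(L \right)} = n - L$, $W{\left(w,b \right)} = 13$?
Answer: $- \frac{72186255833}{1781820} \approx -40513.0$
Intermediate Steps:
$n = - \frac{1}{124}$ ($n = \frac{1}{-124} = - \frac{1}{124} \approx -0.0080645$)
$P{\left(L \right)} = \frac{993}{124} + L$ ($P{\left(L \right)} = 8 - \left(- \frac{1}{124} - L\right) = 8 + \left(\frac{1}{124} + L\right) = \frac{993}{124} + L$)
$-40032 - \left(- \frac{24692}{19 \left(-104 - 40\right)} + \frac{9908}{P{\left(W{\left(-10,-1 \right)} \right)}}\right) = -40032 - \left(- \frac{24692}{19 \left(-104 - 40\right)} + \frac{9908}{\frac{993}{124} + 13}\right) = -40032 - \left(- \frac{24692}{19 \left(-104 - 40\right)} + \frac{9908}{\frac{2605}{124}}\right) = -40032 - \left(- \frac{24692}{19 \left(-144\right)} + 9908 \cdot \frac{124}{2605}\right) = -40032 - \left(- \frac{24692}{-2736} + \frac{1228592}{2605}\right) = -40032 - \left(\left(-24692\right) \left(- \frac{1}{2736}\right) + \frac{1228592}{2605}\right) = -40032 - \left(\frac{6173}{684} + \frac{1228592}{2605}\right) = -40032 - \frac{856437593}{1781820} = - \frac{72186255833}{1781820}$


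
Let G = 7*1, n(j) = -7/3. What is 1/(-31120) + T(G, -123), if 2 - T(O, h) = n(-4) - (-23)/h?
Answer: 17302597/3827760 ≈ 4.5203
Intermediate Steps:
n(j) = -7/3 (n(j) = -7*⅓ = -7/3)
G = 7
T(O, h) = 13/3 - 23/h (T(O, h) = 2 - (-7/3 - (-23)/h) = 2 - (-7/3 + 23/h) = 2 + (7/3 - 23/h) = 13/3 - 23/h)
1/(-31120) + T(G, -123) = 1/(-31120) + (13/3 - 23/(-123)) = -1/31120 + (13/3 - 23*(-1/123)) = -1/31120 + (13/3 + 23/123) = -1/31120 + 556/123 = 17302597/3827760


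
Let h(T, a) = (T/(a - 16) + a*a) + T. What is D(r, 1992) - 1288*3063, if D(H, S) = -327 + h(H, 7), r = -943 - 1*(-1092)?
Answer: -35507606/9 ≈ -3.9453e+6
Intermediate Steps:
r = 149 (r = -943 + 1092 = 149)
h(T, a) = T + a**2 + T/(-16 + a) (h(T, a) = (T/(-16 + a) + a**2) + T = (a**2 + T/(-16 + a)) + T = T + a**2 + T/(-16 + a))
D(H, S) = -278 + 8*H/9 (D(H, S) = -327 + (7**3 - 16*7**2 - 15*H + H*7)/(-16 + 7) = -327 + (343 - 16*49 - 15*H + 7*H)/(-9) = -327 - (343 - 784 - 15*H + 7*H)/9 = -327 - (-441 - 8*H)/9 = -327 + (49 + 8*H/9) = -278 + 8*H/9)
D(r, 1992) - 1288*3063 = (-278 + (8/9)*149) - 1288*3063 = (-278 + 1192/9) - 3945144 = -1310/9 - 3945144 = -35507606/9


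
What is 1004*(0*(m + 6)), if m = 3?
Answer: 0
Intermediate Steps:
1004*(0*(m + 6)) = 1004*(0*(3 + 6)) = 1004*(0*9) = 1004*0 = 0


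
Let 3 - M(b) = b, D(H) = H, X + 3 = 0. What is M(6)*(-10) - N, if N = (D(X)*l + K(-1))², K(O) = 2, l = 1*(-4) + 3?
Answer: 5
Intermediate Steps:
X = -3 (X = -3 + 0 = -3)
M(b) = 3 - b
l = -1 (l = -4 + 3 = -1)
N = 25 (N = (-3*(-1) + 2)² = (3 + 2)² = 5² = 25)
M(6)*(-10) - N = (3 - 1*6)*(-10) - 1*25 = (3 - 6)*(-10) - 25 = -3*(-10) - 25 = 30 - 25 = 5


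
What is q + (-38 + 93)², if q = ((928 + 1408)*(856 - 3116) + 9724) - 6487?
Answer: -5273098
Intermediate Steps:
q = -5276123 (q = (2336*(-2260) + 9724) - 6487 = (-5279360 + 9724) - 6487 = -5269636 - 6487 = -5276123)
q + (-38 + 93)² = -5276123 + (-38 + 93)² = -5276123 + 55² = -5276123 + 3025 = -5273098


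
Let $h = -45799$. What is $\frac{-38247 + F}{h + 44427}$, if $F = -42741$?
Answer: $\frac{20247}{343} \approx 59.029$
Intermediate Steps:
$\frac{-38247 + F}{h + 44427} = \frac{-38247 - 42741}{-45799 + 44427} = - \frac{80988}{-1372} = \left(-80988\right) \left(- \frac{1}{1372}\right) = \frac{20247}{343}$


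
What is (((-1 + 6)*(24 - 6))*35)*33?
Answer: 103950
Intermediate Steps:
(((-1 + 6)*(24 - 6))*35)*33 = ((5*18)*35)*33 = (90*35)*33 = 3150*33 = 103950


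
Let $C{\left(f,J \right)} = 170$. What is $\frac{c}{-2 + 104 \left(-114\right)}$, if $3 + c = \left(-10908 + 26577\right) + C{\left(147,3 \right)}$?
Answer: $- \frac{7918}{5929} \approx -1.3355$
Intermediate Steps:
$c = 15836$ ($c = -3 + \left(\left(-10908 + 26577\right) + 170\right) = -3 + \left(15669 + 170\right) = -3 + 15839 = 15836$)
$\frac{c}{-2 + 104 \left(-114\right)} = \frac{15836}{-2 + 104 \left(-114\right)} = \frac{15836}{-2 - 11856} = \frac{15836}{-11858} = 15836 \left(- \frac{1}{11858}\right) = - \frac{7918}{5929}$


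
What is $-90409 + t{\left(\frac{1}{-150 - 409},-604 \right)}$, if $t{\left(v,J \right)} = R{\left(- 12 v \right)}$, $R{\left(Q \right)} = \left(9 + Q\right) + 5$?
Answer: $- \frac{50530793}{559} \approx -90395.0$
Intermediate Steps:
$R{\left(Q \right)} = 14 + Q$
$t{\left(v,J \right)} = 14 - 12 v$
$-90409 + t{\left(\frac{1}{-150 - 409},-604 \right)} = -90409 + \left(14 - \frac{12}{-150 - 409}\right) = -90409 + \left(14 - \frac{12}{-559}\right) = -90409 + \left(14 - - \frac{12}{559}\right) = -90409 + \left(14 + \frac{12}{559}\right) = -90409 + \frac{7838}{559} = - \frac{50530793}{559}$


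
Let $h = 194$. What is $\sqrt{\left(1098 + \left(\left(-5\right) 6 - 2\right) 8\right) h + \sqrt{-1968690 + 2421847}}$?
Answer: $\sqrt{163348 + \sqrt{453157}} \approx 405.0$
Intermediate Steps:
$\sqrt{\left(1098 + \left(\left(-5\right) 6 - 2\right) 8\right) h + \sqrt{-1968690 + 2421847}} = \sqrt{\left(1098 + \left(\left(-5\right) 6 - 2\right) 8\right) 194 + \sqrt{-1968690 + 2421847}} = \sqrt{\left(1098 + \left(-30 - 2\right) 8\right) 194 + \sqrt{453157}} = \sqrt{\left(1098 - 256\right) 194 + \sqrt{453157}} = \sqrt{842 \cdot 194 + \sqrt{453157}} = \sqrt{163348 + \sqrt{453157}}$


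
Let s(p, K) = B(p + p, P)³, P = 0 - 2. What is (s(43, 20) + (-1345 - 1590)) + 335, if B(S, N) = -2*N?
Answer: -2536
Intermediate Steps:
P = -2
s(p, K) = 64 (s(p, K) = (-2*(-2))³ = 4³ = 64)
(s(43, 20) + (-1345 - 1590)) + 335 = (64 + (-1345 - 1590)) + 335 = (64 - 2935) + 335 = -2871 + 335 = -2536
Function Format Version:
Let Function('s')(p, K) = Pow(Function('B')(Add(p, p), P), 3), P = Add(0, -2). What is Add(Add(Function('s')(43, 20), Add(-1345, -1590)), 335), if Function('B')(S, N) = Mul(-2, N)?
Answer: -2536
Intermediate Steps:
P = -2
Function('s')(p, K) = 64 (Function('s')(p, K) = Pow(Mul(-2, -2), 3) = Pow(4, 3) = 64)
Add(Add(Function('s')(43, 20), Add(-1345, -1590)), 335) = Add(Add(64, Add(-1345, -1590)), 335) = Add(Add(64, -2935), 335) = Add(-2871, 335) = -2536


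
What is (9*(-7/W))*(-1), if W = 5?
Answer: 63/5 ≈ 12.600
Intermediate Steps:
(9*(-7/W))*(-1) = (9*(-7/5))*(-1) = -63/5*(-1) = 63/5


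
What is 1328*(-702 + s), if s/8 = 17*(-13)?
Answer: -3280160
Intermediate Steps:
s = -1768 (s = 8*(17*(-13)) = 8*(-221) = -1768)
1328*(-702 + s) = 1328*(-702 - 1768) = 1328*(-2470) = -3280160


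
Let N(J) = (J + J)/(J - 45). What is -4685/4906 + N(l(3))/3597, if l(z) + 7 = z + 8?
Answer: -62815363/65774742 ≈ -0.95501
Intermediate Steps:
l(z) = 1 + z (l(z) = -7 + (z + 8) = -7 + (8 + z) = 1 + z)
N(J) = 2*J/(-45 + J) (N(J) = (2*J)/(-45 + J) = 2*J/(-45 + J))
-4685/4906 + N(l(3))/3597 = -4685/4906 + (2*(1 + 3)/(-45 + (1 + 3)))/3597 = -4685*1/4906 + (2*4/(-45 + 4))*(1/3597) = -4685/4906 + (2*4/(-41))*(1/3597) = -4685/4906 + (2*4*(-1/41))*(1/3597) = -4685/4906 - 8/41*1/3597 = -4685/4906 - 8/147477 = -62815363/65774742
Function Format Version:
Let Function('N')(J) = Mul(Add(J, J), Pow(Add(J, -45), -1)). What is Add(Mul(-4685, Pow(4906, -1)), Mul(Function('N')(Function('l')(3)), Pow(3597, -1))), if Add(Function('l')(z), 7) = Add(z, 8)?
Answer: Rational(-62815363, 65774742) ≈ -0.95501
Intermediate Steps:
Function('l')(z) = Add(1, z) (Function('l')(z) = Add(-7, Add(z, 8)) = Add(-7, Add(8, z)) = Add(1, z))
Function('N')(J) = Mul(2, J, Pow(Add(-45, J), -1)) (Function('N')(J) = Mul(Mul(2, J), Pow(Add(-45, J), -1)) = Mul(2, J, Pow(Add(-45, J), -1)))
Add(Mul(-4685, Pow(4906, -1)), Mul(Function('N')(Function('l')(3)), Pow(3597, -1))) = Add(Mul(-4685, Pow(4906, -1)), Mul(Mul(2, Add(1, 3), Pow(Add(-45, Add(1, 3)), -1)), Pow(3597, -1))) = Add(Mul(-4685, Rational(1, 4906)), Mul(Mul(2, 4, Pow(Add(-45, 4), -1)), Rational(1, 3597))) = Add(Rational(-4685, 4906), Mul(Mul(2, 4, Pow(-41, -1)), Rational(1, 3597))) = Add(Rational(-4685, 4906), Mul(Mul(2, 4, Rational(-1, 41)), Rational(1, 3597))) = Add(Rational(-4685, 4906), Mul(Rational(-8, 41), Rational(1, 3597))) = Add(Rational(-4685, 4906), Rational(-8, 147477)) = Rational(-62815363, 65774742)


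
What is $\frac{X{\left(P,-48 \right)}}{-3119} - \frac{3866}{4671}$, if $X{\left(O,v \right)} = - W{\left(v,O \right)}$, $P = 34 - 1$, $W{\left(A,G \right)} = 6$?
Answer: $- \frac{12030028}{14568849} \approx -0.82574$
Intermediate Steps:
$P = 33$ ($P = 34 - 1 = 33$)
$X{\left(O,v \right)} = -6$ ($X{\left(O,v \right)} = \left(-1\right) 6 = -6$)
$\frac{X{\left(P,-48 \right)}}{-3119} - \frac{3866}{4671} = - \frac{6}{-3119} - \frac{3866}{4671} = \left(-6\right) \left(- \frac{1}{3119}\right) - \frac{3866}{4671} = \frac{6}{3119} - \frac{3866}{4671} = - \frac{12030028}{14568849}$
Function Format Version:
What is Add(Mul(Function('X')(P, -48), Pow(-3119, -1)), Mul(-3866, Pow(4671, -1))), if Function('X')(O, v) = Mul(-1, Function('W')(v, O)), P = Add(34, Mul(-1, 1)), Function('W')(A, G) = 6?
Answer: Rational(-12030028, 14568849) ≈ -0.82574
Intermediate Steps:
P = 33 (P = Add(34, -1) = 33)
Function('X')(O, v) = -6 (Function('X')(O, v) = Mul(-1, 6) = -6)
Add(Mul(Function('X')(P, -48), Pow(-3119, -1)), Mul(-3866, Pow(4671, -1))) = Add(Mul(-6, Pow(-3119, -1)), Mul(-3866, Pow(4671, -1))) = Add(Mul(-6, Rational(-1, 3119)), Mul(-3866, Rational(1, 4671))) = Add(Rational(6, 3119), Rational(-3866, 4671)) = Rational(-12030028, 14568849)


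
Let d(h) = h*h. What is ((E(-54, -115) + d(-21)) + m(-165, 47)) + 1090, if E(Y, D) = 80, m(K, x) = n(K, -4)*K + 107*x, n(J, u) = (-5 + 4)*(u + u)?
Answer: 5320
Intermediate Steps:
n(J, u) = -2*u
d(h) = h²
m(K, x) = 8*K + 107*x (m(K, x) = (-2*(-4))*K + 107*x = 8*K + 107*x)
((E(-54, -115) + d(-21)) + m(-165, 47)) + 1090 = ((80 + (-21)²) + (8*(-165) + 107*47)) + 1090 = ((80 + 441) + (-1320 + 5029)) + 1090 = (521 + 3709) + 1090 = 4230 + 1090 = 5320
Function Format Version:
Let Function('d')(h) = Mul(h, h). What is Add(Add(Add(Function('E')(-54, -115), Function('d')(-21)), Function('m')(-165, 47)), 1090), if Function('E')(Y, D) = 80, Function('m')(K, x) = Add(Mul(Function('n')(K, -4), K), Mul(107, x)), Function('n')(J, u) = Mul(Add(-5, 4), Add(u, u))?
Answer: 5320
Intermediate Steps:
Function('n')(J, u) = Mul(-2, u) (Function('n')(J, u) = Mul(-1, Mul(2, u)) = Mul(-2, u))
Function('d')(h) = Pow(h, 2)
Function('m')(K, x) = Add(Mul(8, K), Mul(107, x)) (Function('m')(K, x) = Add(Mul(Mul(-2, -4), K), Mul(107, x)) = Add(Mul(8, K), Mul(107, x)))
Add(Add(Add(Function('E')(-54, -115), Function('d')(-21)), Function('m')(-165, 47)), 1090) = Add(Add(Add(80, Pow(-21, 2)), Add(Mul(8, -165), Mul(107, 47))), 1090) = Add(Add(Add(80, 441), Add(-1320, 5029)), 1090) = Add(Add(521, 3709), 1090) = Add(4230, 1090) = 5320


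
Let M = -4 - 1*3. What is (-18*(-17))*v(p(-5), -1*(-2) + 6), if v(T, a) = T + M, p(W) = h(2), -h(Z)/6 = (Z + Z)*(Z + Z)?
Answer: -31518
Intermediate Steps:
M = -7 (M = -4 - 3 = -7)
h(Z) = -24*Z**2 (h(Z) = -6*(Z + Z)*(Z + Z) = -6*2*Z*2*Z = -24*Z**2)
p(W) = -96 (p(W) = -24*2**2 = -24*4 = -96)
v(T, a) = -7 + T (v(T, a) = T - 7 = -7 + T)
(-18*(-17))*v(p(-5), -1*(-2) + 6) = (-18*(-17))*(-7 - 96) = 306*(-103) = -31518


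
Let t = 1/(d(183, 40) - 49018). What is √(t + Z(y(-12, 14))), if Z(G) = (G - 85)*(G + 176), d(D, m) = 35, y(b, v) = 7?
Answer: I*√34248097690169/48983 ≈ 119.47*I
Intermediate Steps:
Z(G) = (-85 + G)*(176 + G)
t = -1/48983 (t = 1/(35 - 49018) = 1/(-48983) = -1/48983 ≈ -2.0415e-5)
√(t + Z(y(-12, 14))) = √(-1/48983 + (-14960 + 7² + 91*7)) = √(-1/48983 + (-14960 + 49 + 637)) = √(-1/48983 - 14274) = √(-699183343/48983) = I*√34248097690169/48983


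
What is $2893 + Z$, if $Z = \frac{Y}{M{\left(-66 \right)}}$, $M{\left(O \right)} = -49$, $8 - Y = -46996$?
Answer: $\frac{94753}{49} \approx 1933.7$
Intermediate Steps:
$Y = 47004$ ($Y = 8 - -46996 = 8 + 46996 = 47004$)
$Z = - \frac{47004}{49}$ ($Z = \frac{47004}{-49} = 47004 \left(- \frac{1}{49}\right) = - \frac{47004}{49} \approx -959.27$)
$2893 + Z = 2893 - \frac{47004}{49} = \frac{94753}{49}$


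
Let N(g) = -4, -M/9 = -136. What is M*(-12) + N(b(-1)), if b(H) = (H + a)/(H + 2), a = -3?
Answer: -14692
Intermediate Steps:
M = 1224 (M = -9*(-136) = 1224)
b(H) = (-3 + H)/(2 + H) (b(H) = (H - 3)/(H + 2) = (-3 + H)/(2 + H))
M*(-12) + N(b(-1)) = 1224*(-12) - 4 = -14688 - 4 = -14692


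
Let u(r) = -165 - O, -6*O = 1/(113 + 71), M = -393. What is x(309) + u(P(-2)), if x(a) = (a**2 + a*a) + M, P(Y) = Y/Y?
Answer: 210206017/1104 ≈ 1.9040e+5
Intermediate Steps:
O = -1/1104 (O = -1/(6*(113 + 71)) = -1/6/184 = -1/6*1/184 = -1/1104 ≈ -0.00090580)
P(Y) = 1
x(a) = -393 + 2*a**2 (x(a) = (a**2 + a*a) - 393 = (a**2 + a**2) - 393 = 2*a**2 - 393 = -393 + 2*a**2)
u(r) = -182159/1104 (u(r) = -165 - 1*(-1/1104) = -165 + 1/1104 = -182159/1104)
x(309) + u(P(-2)) = (-393 + 2*309**2) - 182159/1104 = (-393 + 2*95481) - 182159/1104 = (-393 + 190962) - 182159/1104 = 190569 - 182159/1104 = 210206017/1104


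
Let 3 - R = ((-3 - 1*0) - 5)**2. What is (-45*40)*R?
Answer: 109800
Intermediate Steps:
R = -61 (R = 3 - ((-3 - 1*0) - 5)**2 = 3 - ((-3 + 0) - 5)**2 = 3 - (-3 - 5)**2 = 3 - 1*(-8)**2 = 3 - 1*64 = 3 - 64 = -61)
(-45*40)*R = -45*40*(-61) = -1800*(-61) = 109800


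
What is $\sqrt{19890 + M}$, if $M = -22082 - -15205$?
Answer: $13 \sqrt{77} \approx 114.07$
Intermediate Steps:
$M = -6877$ ($M = -22082 + 15205 = -6877$)
$\sqrt{19890 + M} = \sqrt{19890 - 6877} = \sqrt{13013} = 13 \sqrt{77}$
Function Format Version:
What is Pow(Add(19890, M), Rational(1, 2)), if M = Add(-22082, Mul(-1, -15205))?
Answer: Mul(13, Pow(77, Rational(1, 2))) ≈ 114.07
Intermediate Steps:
M = -6877 (M = Add(-22082, 15205) = -6877)
Pow(Add(19890, M), Rational(1, 2)) = Pow(Add(19890, -6877), Rational(1, 2)) = Pow(13013, Rational(1, 2)) = Mul(13, Pow(77, Rational(1, 2)))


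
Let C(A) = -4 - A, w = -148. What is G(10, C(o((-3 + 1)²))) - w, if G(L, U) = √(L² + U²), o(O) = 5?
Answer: 148 + √181 ≈ 161.45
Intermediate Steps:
G(10, C(o((-3 + 1)²))) - w = √(10² + (-4 - 1*5)²) - 1*(-148) = √(100 + (-4 - 5)²) + 148 = √(100 + (-9)²) + 148 = √(100 + 81) + 148 = √181 + 148 = 148 + √181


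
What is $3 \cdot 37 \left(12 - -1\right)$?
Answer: $1443$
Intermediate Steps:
$3 \cdot 37 \left(12 - -1\right) = 111 \left(12 + 1\right) = 111 \cdot 13 = 1443$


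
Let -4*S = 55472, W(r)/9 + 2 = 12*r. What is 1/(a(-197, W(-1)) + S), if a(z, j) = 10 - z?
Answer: -1/13661 ≈ -7.3201e-5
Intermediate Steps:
W(r) = -18 + 108*r (W(r) = -18 + 9*(12*r) = -18 + 108*r)
S = -13868 (S = -1/4*55472 = -13868)
1/(a(-197, W(-1)) + S) = 1/((10 - 1*(-197)) - 13868) = 1/((10 + 197) - 13868) = 1/(207 - 13868) = 1/(-13661) = -1/13661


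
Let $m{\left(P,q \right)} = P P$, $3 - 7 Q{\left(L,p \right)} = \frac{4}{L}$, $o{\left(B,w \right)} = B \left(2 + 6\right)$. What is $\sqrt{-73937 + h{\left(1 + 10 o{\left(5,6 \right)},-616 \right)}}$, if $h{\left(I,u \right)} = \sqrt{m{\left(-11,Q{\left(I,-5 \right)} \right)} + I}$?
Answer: $\sqrt{-73937 + 3 \sqrt{58}} \approx 271.87 i$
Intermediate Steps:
$o{\left(B,w \right)} = 8 B$ ($o{\left(B,w \right)} = B 8 = 8 B$)
$Q{\left(L,p \right)} = \frac{3}{7} - \frac{4}{7 L}$ ($Q{\left(L,p \right)} = \frac{3}{7} - \frac{4 \frac{1}{L}}{7} = \frac{3}{7} - \frac{4}{7 L}$)
$m{\left(P,q \right)} = P^{2}$
$h{\left(I,u \right)} = \sqrt{121 + I}$ ($h{\left(I,u \right)} = \sqrt{\left(-11\right)^{2} + I} = \sqrt{121 + I}$)
$\sqrt{-73937 + h{\left(1 + 10 o{\left(5,6 \right)},-616 \right)}} = \sqrt{-73937 + \sqrt{121 + \left(1 + 10 \cdot 8 \cdot 5\right)}} = \sqrt{-73937 + \sqrt{121 + \left(1 + 10 \cdot 40\right)}} = \sqrt{-73937 + \sqrt{121 + \left(1 + 400\right)}} = \sqrt{-73937 + \sqrt{121 + 401}} = \sqrt{-73937 + \sqrt{522}} = \sqrt{-73937 + 3 \sqrt{58}}$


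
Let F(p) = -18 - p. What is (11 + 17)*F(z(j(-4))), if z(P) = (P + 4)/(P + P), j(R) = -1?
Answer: -462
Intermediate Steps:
z(P) = (4 + P)/(2*P) (z(P) = (4 + P)/((2*P)) = (4 + P)*(1/(2*P)) = (4 + P)/(2*P))
(11 + 17)*F(z(j(-4))) = (11 + 17)*(-18 - (4 - 1)/(2*(-1))) = 28*(-18 - (-1)*3/2) = 28*(-18 - 1*(-3/2)) = 28*(-18 + 3/2) = 28*(-33/2) = -462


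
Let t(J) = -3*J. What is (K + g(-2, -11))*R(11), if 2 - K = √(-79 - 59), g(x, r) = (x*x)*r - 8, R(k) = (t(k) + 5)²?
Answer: -39200 - 784*I*√138 ≈ -39200.0 - 9209.9*I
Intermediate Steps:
R(k) = (5 - 3*k)² (R(k) = (-3*k + 5)² = (5 - 3*k)²)
g(x, r) = -8 + r*x² (g(x, r) = x²*r - 8 = r*x² - 8 = -8 + r*x²)
K = 2 - I*√138 (K = 2 - √(-79 - 59) = 2 - √(-138) = 2 - I*√138 ≈ 2.0 - 11.747*I)
(K + g(-2, -11))*R(11) = ((2 - I*√138) + (-8 - 11*(-2)²))*(-5 + 3*11)² = ((2 - I*√138) + (-8 - 11*4))*(-5 + 33)² = ((2 - I*√138) + (-8 - 44))*28² = ((2 - I*√138) - 52)*784 = (-50 - I*√138)*784 = -39200 - 784*I*√138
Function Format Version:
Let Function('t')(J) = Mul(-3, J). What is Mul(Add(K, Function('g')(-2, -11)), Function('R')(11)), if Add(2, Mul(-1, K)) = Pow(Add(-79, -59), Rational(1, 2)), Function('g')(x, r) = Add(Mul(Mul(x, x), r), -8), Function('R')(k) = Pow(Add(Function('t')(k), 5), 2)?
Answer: Add(-39200, Mul(-784, I, Pow(138, Rational(1, 2)))) ≈ Add(-39200., Mul(-9209.9, I))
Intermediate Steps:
Function('R')(k) = Pow(Add(5, Mul(-3, k)), 2) (Function('R')(k) = Pow(Add(Mul(-3, k), 5), 2) = Pow(Add(5, Mul(-3, k)), 2))
Function('g')(x, r) = Add(-8, Mul(r, Pow(x, 2))) (Function('g')(x, r) = Add(Mul(Pow(x, 2), r), -8) = Add(Mul(r, Pow(x, 2)), -8) = Add(-8, Mul(r, Pow(x, 2))))
K = Add(2, Mul(-1, I, Pow(138, Rational(1, 2)))) (K = Add(2, Mul(-1, Pow(Add(-79, -59), Rational(1, 2)))) = Add(2, Mul(-1, Pow(-138, Rational(1, 2)))) = Add(2, Mul(-1, Mul(I, Pow(138, Rational(1, 2))))) = Add(2, Mul(-1, I, Pow(138, Rational(1, 2)))) ≈ Add(2.0000, Mul(-11.747, I)))
Mul(Add(K, Function('g')(-2, -11)), Function('R')(11)) = Mul(Add(Add(2, Mul(-1, I, Pow(138, Rational(1, 2)))), Add(-8, Mul(-11, Pow(-2, 2)))), Pow(Add(-5, Mul(3, 11)), 2)) = Mul(Add(Add(2, Mul(-1, I, Pow(138, Rational(1, 2)))), Add(-8, Mul(-11, 4))), Pow(Add(-5, 33), 2)) = Mul(Add(Add(2, Mul(-1, I, Pow(138, Rational(1, 2)))), Add(-8, -44)), Pow(28, 2)) = Mul(Add(Add(2, Mul(-1, I, Pow(138, Rational(1, 2)))), -52), 784) = Mul(Add(-50, Mul(-1, I, Pow(138, Rational(1, 2)))), 784) = Add(-39200, Mul(-784, I, Pow(138, Rational(1, 2))))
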